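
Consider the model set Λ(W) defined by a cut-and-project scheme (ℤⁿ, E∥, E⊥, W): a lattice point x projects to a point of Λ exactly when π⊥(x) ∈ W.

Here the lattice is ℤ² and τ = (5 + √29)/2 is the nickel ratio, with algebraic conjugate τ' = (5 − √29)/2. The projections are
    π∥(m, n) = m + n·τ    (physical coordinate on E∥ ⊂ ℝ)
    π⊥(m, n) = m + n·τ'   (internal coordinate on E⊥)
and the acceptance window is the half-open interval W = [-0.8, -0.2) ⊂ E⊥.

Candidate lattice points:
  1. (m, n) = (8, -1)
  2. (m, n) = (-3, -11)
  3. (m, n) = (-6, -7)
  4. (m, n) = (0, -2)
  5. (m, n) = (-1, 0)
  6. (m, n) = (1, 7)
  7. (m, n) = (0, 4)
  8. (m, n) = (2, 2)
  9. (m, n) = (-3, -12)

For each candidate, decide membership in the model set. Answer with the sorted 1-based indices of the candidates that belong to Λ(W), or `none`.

Numerically τ ≈ 5.192582 and τ' = −1/τ ≈ -0.192582.
#1 (8,-1): internal coord 8 + (-1)·τ' = +8.192582; +8.192582 ∉ [-0.8, -0.2) → out
#2 (-3,-11): internal coord -3 + (-11)·τ' = -0.881594; -0.881594 ∉ [-0.8, -0.2) → out
#3 (-6,-7): internal coord -6 + (-7)·τ' = -4.651923; -4.651923 ∉ [-0.8, -0.2) → out
#4 (0,-2): internal coord 0 + (-2)·τ' = +0.385165; +0.385165 ∉ [-0.8, -0.2) → out
#5 (-1,0): internal coord -1 + (0)·τ' = -1.000000; -1.000000 ∉ [-0.8, -0.2) → out
#6 (1,7): internal coord 1 + (7)·τ' = -0.348077; -0.348077 ∈ [-0.8, -0.2) → IN Λ
#7 (0,4): internal coord 0 + (4)·τ' = -0.770330; -0.770330 ∈ [-0.8, -0.2) → IN Λ
#8 (2,2): internal coord 2 + (2)·τ' = +1.614835; +1.614835 ∉ [-0.8, -0.2) → out
#9 (-3,-12): internal coord -3 + (-12)·τ' = -0.689011; -0.689011 ∈ [-0.8, -0.2) → IN Λ

6, 7, 9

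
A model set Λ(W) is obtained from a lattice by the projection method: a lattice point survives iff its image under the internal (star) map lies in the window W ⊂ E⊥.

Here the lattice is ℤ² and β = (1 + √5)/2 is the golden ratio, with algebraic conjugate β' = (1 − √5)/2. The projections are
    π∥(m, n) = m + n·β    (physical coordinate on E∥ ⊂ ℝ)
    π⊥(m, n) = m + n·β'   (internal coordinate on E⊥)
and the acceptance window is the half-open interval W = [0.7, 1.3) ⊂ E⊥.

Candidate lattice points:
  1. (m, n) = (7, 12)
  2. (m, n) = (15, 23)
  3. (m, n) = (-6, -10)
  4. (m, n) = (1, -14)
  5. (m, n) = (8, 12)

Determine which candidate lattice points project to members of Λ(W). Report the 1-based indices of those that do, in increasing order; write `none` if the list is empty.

2

Compute β' = (1−√5)/2 = -0.61803, so π⊥(m,n) = m -0.61803·n.
[1] lift (7,12): star map gives -0.41641; window check 0.7 ≤ -0.41641 < 1.3 is false → out
[2] lift (15,23): star map gives 0.78522; window check 0.7 ≤ 0.78522 < 1.3 is true → IN Λ
[3] lift (-6,-10): star map gives 0.18034; window check 0.7 ≤ 0.18034 < 1.3 is false → out
[4] lift (1,-14): star map gives 9.65248; window check 0.7 ≤ 9.65248 < 1.3 is false → out
[5] lift (8,12): star map gives 0.58359; window check 0.7 ≤ 0.58359 < 1.3 is false → out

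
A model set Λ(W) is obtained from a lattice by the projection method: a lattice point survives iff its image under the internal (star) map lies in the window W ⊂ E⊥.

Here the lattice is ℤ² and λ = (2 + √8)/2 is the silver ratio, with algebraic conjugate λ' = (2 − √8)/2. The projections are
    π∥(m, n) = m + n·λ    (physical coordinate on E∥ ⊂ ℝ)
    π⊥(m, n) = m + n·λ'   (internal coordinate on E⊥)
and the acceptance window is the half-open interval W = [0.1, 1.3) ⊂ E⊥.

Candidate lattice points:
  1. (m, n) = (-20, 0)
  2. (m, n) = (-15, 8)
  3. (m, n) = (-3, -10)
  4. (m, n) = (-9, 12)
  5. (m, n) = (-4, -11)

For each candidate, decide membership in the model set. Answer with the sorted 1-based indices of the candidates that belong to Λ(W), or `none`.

3, 5

Numerically λ ≈ 2.414214 and λ' = −1/λ ≈ -0.414214.
[1] lift (-20,0): star map gives -20.000000; window check 0.1 ≤ -20.000000 < 1.3 is false → out
[2] lift (-15,8): star map gives -18.313708; window check 0.1 ≤ -18.313708 < 1.3 is false → out
[3] lift (-3,-10): star map gives 1.142136; window check 0.1 ≤ 1.142136 < 1.3 is true → IN Λ
[4] lift (-9,12): star map gives -13.970563; window check 0.1 ≤ -13.970563 < 1.3 is false → out
[5] lift (-4,-11): star map gives 0.556349; window check 0.1 ≤ 0.556349 < 1.3 is true → IN Λ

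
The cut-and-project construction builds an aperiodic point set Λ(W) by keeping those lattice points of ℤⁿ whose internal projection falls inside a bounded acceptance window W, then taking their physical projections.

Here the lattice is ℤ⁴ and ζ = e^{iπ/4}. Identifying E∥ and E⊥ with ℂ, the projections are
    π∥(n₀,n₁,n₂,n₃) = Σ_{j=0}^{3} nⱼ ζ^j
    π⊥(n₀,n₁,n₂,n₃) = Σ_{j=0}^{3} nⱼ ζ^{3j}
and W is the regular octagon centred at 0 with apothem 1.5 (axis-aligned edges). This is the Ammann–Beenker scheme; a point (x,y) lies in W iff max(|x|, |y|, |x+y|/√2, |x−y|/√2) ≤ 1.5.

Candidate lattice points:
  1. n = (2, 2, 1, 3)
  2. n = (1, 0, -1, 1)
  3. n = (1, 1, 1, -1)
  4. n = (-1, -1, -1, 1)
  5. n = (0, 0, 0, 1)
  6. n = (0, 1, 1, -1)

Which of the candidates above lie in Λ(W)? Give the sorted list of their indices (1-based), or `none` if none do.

With ζ = e^{iπ/4} the internal vectors are ζ^0,ζ^3,ζ^6,ζ^9.
#1 (2, 2, 1, 3): internal (2.70711, 2.53553); octagon support 3.70711 vs apothem 1.5 → ∉ W
#2 (1, 0, -1, 1): internal (1.70711, 1.70711); octagon support 2.41421 vs apothem 1.5 → ∉ W
#3 (1, 1, 1, -1): internal (-0.41421, -1.00000); octagon support 1.00000 vs apothem 1.5 → ∈ W
#4 (-1, -1, -1, 1): internal (0.41421, 1.00000); octagon support 1.00000 vs apothem 1.5 → ∈ W
#5 (0, 0, 0, 1): internal (0.70711, 0.70711); octagon support 1.00000 vs apothem 1.5 → ∈ W
#6 (0, 1, 1, -1): internal (-1.41421, -1.00000); octagon support 1.70711 vs apothem 1.5 → ∉ W

3, 4, 5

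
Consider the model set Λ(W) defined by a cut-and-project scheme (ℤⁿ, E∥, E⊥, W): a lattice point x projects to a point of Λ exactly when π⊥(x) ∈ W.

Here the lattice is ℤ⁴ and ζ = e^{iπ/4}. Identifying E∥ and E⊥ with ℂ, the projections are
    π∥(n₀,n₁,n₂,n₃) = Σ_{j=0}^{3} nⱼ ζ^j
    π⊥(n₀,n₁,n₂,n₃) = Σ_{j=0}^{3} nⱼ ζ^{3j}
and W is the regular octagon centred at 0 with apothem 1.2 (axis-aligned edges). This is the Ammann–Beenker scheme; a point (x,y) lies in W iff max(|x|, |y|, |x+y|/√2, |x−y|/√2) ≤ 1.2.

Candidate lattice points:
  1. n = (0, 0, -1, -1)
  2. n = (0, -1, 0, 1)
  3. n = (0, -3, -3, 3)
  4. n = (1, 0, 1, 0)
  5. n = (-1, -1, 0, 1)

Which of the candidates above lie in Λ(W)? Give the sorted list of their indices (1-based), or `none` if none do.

With ζ = e^{iπ/4} the internal vectors are ζ^0,ζ^3,ζ^6,ζ^9.
candidate 1: n = (0, 0, -1, -1) → π⊥ ≈ (-0.70711, +0.29289); max(|x|,|y|,|x±y|/√2) = 0.70711 ≤ 1.2 ⇒ ∈ W
candidate 2: n = (0, -1, 0, 1) → π⊥ ≈ (+1.41421, +0.00000); max(|x|,|y|,|x±y|/√2) = 1.41421 > 1.2 ⇒ ∉ W
candidate 3: n = (0, -3, -3, 3) → π⊥ ≈ (+4.24264, +3.00000); max(|x|,|y|,|x±y|/√2) = 5.12132 > 1.2 ⇒ ∉ W
candidate 4: n = (1, 0, 1, 0) → π⊥ ≈ (+1.00000, -1.00000); max(|x|,|y|,|x±y|/√2) = 1.41421 > 1.2 ⇒ ∉ W
candidate 5: n = (-1, -1, 0, 1) → π⊥ ≈ (+0.41421, +0.00000); max(|x|,|y|,|x±y|/√2) = 0.41421 ≤ 1.2 ⇒ ∈ W

1, 5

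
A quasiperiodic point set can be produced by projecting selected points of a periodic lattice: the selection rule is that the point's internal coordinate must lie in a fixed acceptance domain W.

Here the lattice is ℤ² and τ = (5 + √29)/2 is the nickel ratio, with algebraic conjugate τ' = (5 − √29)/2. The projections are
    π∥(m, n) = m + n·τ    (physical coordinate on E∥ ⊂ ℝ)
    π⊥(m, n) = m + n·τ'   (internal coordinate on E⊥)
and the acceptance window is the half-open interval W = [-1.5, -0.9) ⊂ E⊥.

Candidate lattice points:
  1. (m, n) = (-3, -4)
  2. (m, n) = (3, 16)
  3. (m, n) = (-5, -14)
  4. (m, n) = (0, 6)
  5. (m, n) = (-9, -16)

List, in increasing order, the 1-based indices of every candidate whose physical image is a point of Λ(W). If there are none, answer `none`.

Numerically τ ≈ 5.19258 and τ' = −1/τ ≈ -0.19258.
#1 (-3,-4): internal coord -3 + (-4)·τ' = -2.22967; -2.22967 ∉ [-1.5, -0.9) → out
#2 (3,16): internal coord 3 + (16)·τ' = -0.08132; -0.08132 ∉ [-1.5, -0.9) → out
#3 (-5,-14): internal coord -5 + (-14)·τ' = -2.30385; -2.30385 ∉ [-1.5, -0.9) → out
#4 (0,6): internal coord 0 + (6)·τ' = -1.15549; -1.15549 ∈ [-1.5, -0.9) → IN Λ
#5 (-9,-16): internal coord -9 + (-16)·τ' = -5.91868; -5.91868 ∉ [-1.5, -0.9) → out

4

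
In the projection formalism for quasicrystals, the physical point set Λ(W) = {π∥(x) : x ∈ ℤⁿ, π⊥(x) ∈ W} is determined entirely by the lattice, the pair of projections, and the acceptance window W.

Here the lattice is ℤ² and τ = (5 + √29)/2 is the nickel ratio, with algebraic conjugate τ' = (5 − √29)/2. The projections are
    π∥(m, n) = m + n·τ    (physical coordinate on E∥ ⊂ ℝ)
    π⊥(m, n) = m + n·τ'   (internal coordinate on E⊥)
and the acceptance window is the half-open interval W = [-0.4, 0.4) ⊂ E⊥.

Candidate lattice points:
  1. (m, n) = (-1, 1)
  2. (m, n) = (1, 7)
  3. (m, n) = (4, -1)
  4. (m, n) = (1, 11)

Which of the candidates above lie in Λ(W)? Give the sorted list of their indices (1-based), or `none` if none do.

2

Numerically τ ≈ 5.192582 and τ' = −1/τ ≈ -0.192582.
[1] lift (-1,1): star map gives -1.192582; window check -0.4 ≤ -1.192582 < 0.4 is false → out
[2] lift (1,7): star map gives -0.348077; window check -0.4 ≤ -0.348077 < 0.4 is true → IN Λ
[3] lift (4,-1): star map gives 4.192582; window check -0.4 ≤ 4.192582 < 0.4 is false → out
[4] lift (1,11): star map gives -1.118406; window check -0.4 ≤ -1.118406 < 0.4 is false → out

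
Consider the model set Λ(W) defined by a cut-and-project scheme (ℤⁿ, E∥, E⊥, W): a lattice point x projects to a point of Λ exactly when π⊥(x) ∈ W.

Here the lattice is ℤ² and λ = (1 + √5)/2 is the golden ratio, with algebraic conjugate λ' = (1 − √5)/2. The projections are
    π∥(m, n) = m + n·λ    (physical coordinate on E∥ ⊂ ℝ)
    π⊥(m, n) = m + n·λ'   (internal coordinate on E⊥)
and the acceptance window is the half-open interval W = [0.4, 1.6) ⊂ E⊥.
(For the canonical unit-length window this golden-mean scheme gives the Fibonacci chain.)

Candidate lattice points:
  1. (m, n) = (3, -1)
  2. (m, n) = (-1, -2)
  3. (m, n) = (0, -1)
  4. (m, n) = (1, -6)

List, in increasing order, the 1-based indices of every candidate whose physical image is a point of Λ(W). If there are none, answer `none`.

λ' = (1−√5)/2 ≈ -0.61803.
#1 (3,-1): internal coord 3 + (-1)·λ' = +3.61803; +3.61803 ∉ [0.4, 1.6) → out
#2 (-1,-2): internal coord -1 + (-2)·λ' = +0.23607; +0.23607 ∉ [0.4, 1.6) → out
#3 (0,-1): internal coord 0 + (-1)·λ' = +0.61803; +0.61803 ∈ [0.4, 1.6) → IN Λ
#4 (1,-6): internal coord 1 + (-6)·λ' = +4.70820; +4.70820 ∉ [0.4, 1.6) → out

3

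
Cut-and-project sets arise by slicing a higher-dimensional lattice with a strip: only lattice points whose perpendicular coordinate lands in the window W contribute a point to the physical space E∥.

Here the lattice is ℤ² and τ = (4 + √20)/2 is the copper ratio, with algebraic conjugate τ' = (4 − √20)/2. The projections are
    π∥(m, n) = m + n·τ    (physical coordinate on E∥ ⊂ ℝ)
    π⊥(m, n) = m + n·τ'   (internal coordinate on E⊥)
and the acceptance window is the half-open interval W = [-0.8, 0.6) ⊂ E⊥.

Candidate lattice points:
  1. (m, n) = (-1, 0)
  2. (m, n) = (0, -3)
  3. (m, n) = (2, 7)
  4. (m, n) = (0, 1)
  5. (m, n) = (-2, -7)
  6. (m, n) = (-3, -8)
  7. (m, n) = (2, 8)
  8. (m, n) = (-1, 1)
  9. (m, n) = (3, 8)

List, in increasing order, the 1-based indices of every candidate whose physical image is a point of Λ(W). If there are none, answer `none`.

τ' = (4−√20)/2 ≈ -0.236068.
[1] lift (-1,0): star map gives -1.000000; window check -0.8 ≤ -1.000000 < 0.6 is false → out
[2] lift (0,-3): star map gives 0.708204; window check -0.8 ≤ 0.708204 < 0.6 is false → out
[3] lift (2,7): star map gives 0.347524; window check -0.8 ≤ 0.347524 < 0.6 is true → IN Λ
[4] lift (0,1): star map gives -0.236068; window check -0.8 ≤ -0.236068 < 0.6 is true → IN Λ
[5] lift (-2,-7): star map gives -0.347524; window check -0.8 ≤ -0.347524 < 0.6 is true → IN Λ
[6] lift (-3,-8): star map gives -1.111456; window check -0.8 ≤ -1.111456 < 0.6 is false → out
[7] lift (2,8): star map gives 0.111456; window check -0.8 ≤ 0.111456 < 0.6 is true → IN Λ
[8] lift (-1,1): star map gives -1.236068; window check -0.8 ≤ -1.236068 < 0.6 is false → out
[9] lift (3,8): star map gives 1.111456; window check -0.8 ≤ 1.111456 < 0.6 is false → out

3, 4, 5, 7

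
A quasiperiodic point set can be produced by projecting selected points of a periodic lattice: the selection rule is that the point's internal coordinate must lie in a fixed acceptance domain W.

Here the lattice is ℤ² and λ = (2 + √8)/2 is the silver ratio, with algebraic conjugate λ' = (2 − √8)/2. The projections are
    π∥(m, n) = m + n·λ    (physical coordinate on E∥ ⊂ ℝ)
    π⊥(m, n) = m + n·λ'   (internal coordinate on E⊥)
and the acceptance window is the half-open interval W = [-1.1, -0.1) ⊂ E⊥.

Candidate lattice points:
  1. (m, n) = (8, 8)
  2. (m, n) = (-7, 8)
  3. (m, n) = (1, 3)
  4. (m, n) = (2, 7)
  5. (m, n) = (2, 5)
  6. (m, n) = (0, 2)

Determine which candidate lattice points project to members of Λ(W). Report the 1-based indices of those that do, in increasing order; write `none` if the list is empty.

3, 4, 6

Compute λ' = (2−√8)/2 = -0.4142, so π⊥(m,n) = m -0.4142·n.
candidate 1: (m,n)=(8,8) → π∥ = 8+8·λ ≈ 27.3137, π⊥ = 8+8·λ' ≈ 4.6863 ∉ [-1.1, -0.1) ⇒ out
candidate 2: (m,n)=(-7,8) → π∥ = -7+8·λ ≈ 12.3137, π⊥ = -7+8·λ' ≈ -10.3137 ∉ [-1.1, -0.1) ⇒ out
candidate 3: (m,n)=(1,3) → π∥ = 1+3·λ ≈ 8.2426, π⊥ = 1+3·λ' ≈ -0.2426 ∈ [-1.1, -0.1) ⇒ IN Λ
candidate 4: (m,n)=(2,7) → π∥ = 2+7·λ ≈ 18.8995, π⊥ = 2+7·λ' ≈ -0.8995 ∈ [-1.1, -0.1) ⇒ IN Λ
candidate 5: (m,n)=(2,5) → π∥ = 2+5·λ ≈ 14.0711, π⊥ = 2+5·λ' ≈ -0.0711 ∉ [-1.1, -0.1) ⇒ out
candidate 6: (m,n)=(0,2) → π∥ = 0+2·λ ≈ 4.8284, π⊥ = 0+2·λ' ≈ -0.8284 ∈ [-1.1, -0.1) ⇒ IN Λ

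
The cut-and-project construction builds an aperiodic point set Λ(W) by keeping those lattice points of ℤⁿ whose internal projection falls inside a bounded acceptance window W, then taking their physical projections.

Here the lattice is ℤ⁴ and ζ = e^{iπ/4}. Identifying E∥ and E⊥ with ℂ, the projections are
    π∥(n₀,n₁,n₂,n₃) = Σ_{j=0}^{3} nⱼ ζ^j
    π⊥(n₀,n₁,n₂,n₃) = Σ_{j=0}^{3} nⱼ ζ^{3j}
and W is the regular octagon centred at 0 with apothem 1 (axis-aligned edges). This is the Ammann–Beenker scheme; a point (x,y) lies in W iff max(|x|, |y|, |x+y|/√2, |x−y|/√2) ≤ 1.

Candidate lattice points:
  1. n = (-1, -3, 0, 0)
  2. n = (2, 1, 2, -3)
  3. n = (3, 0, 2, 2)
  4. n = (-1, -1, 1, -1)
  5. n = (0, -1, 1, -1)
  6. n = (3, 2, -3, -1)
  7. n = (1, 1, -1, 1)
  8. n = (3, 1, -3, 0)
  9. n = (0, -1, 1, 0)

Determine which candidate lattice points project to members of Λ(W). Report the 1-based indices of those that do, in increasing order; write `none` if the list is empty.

With ζ = e^{iπ/4} the internal vectors are ζ^0,ζ^3,ζ^6,ζ^9.
#1 (-1, -3, 0, 0): internal (1.12132, -2.12132); octagon support 2.29289 vs apothem 1 → ∉ W
#2 (2, 1, 2, -3): internal (-0.82843, -3.41421); octagon support 3.41421 vs apothem 1 → ∉ W
#3 (3, 0, 2, 2): internal (4.41421, -0.58579); octagon support 4.41421 vs apothem 1 → ∉ W
#4 (-1, -1, 1, -1): internal (-1.00000, -2.41421); octagon support 2.41421 vs apothem 1 → ∉ W
#5 (0, -1, 1, -1): internal (0.00000, -2.41421); octagon support 2.41421 vs apothem 1 → ∉ W
#6 (3, 2, -3, -1): internal (0.87868, 3.70711); octagon support 3.70711 vs apothem 1 → ∉ W
#7 (1, 1, -1, 1): internal (1.00000, 2.41421); octagon support 2.41421 vs apothem 1 → ∉ W
#8 (3, 1, -3, 0): internal (2.29289, 3.70711); octagon support 4.24264 vs apothem 1 → ∉ W
#9 (0, -1, 1, 0): internal (0.70711, -1.70711); octagon support 1.70711 vs apothem 1 → ∉ W

none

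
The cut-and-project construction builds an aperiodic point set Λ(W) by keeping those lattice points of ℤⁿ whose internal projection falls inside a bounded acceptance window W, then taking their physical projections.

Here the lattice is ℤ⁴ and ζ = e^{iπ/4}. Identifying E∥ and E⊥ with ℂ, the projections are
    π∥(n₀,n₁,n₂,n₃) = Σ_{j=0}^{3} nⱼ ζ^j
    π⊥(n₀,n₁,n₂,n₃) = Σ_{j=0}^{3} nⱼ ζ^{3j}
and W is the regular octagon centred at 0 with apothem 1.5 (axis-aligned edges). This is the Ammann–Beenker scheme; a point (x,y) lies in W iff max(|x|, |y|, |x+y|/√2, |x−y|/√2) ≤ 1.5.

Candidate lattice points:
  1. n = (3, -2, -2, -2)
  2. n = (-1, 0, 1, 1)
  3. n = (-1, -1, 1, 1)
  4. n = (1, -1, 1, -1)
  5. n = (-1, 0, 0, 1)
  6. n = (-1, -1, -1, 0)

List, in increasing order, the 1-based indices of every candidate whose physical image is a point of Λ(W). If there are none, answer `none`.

Internal map: ζ^{3j} for j=0..3 gives (1,0), (−√2/2,√2/2), (0,−1), (√2/2,√2/2).
candidate 1: n = (3, -2, -2, -2) → π⊥ ≈ (+3.0000, -0.8284); max(|x|,|y|,|x±y|/√2) = 3.0000 > 1.5 ⇒ ∉ W
candidate 2: n = (-1, 0, 1, 1) → π⊥ ≈ (-0.2929, -0.2929); max(|x|,|y|,|x±y|/√2) = 0.4142 ≤ 1.5 ⇒ ∈ W
candidate 3: n = (-1, -1, 1, 1) → π⊥ ≈ (+0.4142, -1.0000); max(|x|,|y|,|x±y|/√2) = 1.0000 ≤ 1.5 ⇒ ∈ W
candidate 4: n = (1, -1, 1, -1) → π⊥ ≈ (+1.0000, -2.4142); max(|x|,|y|,|x±y|/√2) = 2.4142 > 1.5 ⇒ ∉ W
candidate 5: n = (-1, 0, 0, 1) → π⊥ ≈ (-0.2929, +0.7071); max(|x|,|y|,|x±y|/√2) = 0.7071 ≤ 1.5 ⇒ ∈ W
candidate 6: n = (-1, -1, -1, 0) → π⊥ ≈ (-0.2929, +0.2929); max(|x|,|y|,|x±y|/√2) = 0.4142 ≤ 1.5 ⇒ ∈ W

2, 3, 5, 6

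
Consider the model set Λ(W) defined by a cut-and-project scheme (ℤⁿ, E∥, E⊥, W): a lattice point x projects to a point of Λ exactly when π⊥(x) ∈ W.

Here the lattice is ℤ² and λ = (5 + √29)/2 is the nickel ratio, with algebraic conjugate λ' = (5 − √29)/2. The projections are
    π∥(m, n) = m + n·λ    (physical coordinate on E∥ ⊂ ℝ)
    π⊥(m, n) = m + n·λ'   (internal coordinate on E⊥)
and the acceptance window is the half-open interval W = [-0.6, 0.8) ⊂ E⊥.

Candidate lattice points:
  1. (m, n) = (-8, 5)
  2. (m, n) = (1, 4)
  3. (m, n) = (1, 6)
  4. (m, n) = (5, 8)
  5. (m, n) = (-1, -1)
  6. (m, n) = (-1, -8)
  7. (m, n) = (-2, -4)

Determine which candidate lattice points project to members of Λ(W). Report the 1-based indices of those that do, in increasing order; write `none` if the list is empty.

2, 3, 6

λ' = (5−√29)/2 ≈ -0.19258.
[1] lift (-8,5): star map gives -8.96291; window check -0.6 ≤ -8.96291 < 0.8 is false → out
[2] lift (1,4): star map gives 0.22967; window check -0.6 ≤ 0.22967 < 0.8 is true → IN Λ
[3] lift (1,6): star map gives -0.15549; window check -0.6 ≤ -0.15549 < 0.8 is true → IN Λ
[4] lift (5,8): star map gives 3.45934; window check -0.6 ≤ 3.45934 < 0.8 is false → out
[5] lift (-1,-1): star map gives -0.80742; window check -0.6 ≤ -0.80742 < 0.8 is false → out
[6] lift (-1,-8): star map gives 0.54066; window check -0.6 ≤ 0.54066 < 0.8 is true → IN Λ
[7] lift (-2,-4): star map gives -1.22967; window check -0.6 ≤ -1.22967 < 0.8 is false → out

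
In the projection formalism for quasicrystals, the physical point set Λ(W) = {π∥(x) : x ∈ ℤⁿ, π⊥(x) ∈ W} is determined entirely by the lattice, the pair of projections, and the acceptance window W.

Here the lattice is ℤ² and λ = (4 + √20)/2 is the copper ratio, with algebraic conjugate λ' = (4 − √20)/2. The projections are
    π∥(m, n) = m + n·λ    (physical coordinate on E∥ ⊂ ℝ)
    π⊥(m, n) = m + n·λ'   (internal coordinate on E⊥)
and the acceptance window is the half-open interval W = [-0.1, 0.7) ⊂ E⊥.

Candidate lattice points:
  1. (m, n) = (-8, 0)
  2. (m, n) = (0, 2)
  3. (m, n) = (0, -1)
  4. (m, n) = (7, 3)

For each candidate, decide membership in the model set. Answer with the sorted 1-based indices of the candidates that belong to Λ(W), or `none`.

Numerically λ ≈ 4.23607 and λ' = −1/λ ≈ -0.23607.
[1] lift (-8,0): star map gives -8.00000; window check -0.1 ≤ -8.00000 < 0.7 is false → out
[2] lift (0,2): star map gives -0.47214; window check -0.1 ≤ -0.47214 < 0.7 is false → out
[3] lift (0,-1): star map gives 0.23607; window check -0.1 ≤ 0.23607 < 0.7 is true → IN Λ
[4] lift (7,3): star map gives 6.29180; window check -0.1 ≤ 6.29180 < 0.7 is false → out

3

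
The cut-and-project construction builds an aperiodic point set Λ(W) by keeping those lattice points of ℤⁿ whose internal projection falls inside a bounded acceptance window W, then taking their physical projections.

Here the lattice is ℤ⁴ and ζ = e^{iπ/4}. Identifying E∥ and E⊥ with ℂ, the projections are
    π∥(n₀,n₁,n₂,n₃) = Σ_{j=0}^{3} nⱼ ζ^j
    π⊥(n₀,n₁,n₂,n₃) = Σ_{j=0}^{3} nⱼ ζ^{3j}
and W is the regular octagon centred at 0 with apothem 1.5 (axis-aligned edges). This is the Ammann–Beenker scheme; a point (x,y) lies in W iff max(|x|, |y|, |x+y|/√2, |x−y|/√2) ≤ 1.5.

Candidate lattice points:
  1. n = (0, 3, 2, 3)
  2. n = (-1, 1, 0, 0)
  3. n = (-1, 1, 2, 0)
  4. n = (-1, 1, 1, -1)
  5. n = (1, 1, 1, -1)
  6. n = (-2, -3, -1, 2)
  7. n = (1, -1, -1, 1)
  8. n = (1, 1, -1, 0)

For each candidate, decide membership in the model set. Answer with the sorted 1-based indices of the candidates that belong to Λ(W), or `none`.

Internal map: ζ^{3j} for j=0..3 gives (1,0), (−√2/2,√2/2), (0,−1), (√2/2,√2/2).
#1 (0, 3, 2, 3): internal (0.0000, 2.2426); octagon support 2.2426 vs apothem 1.5 → ∉ W
#2 (-1, 1, 0, 0): internal (-1.7071, 0.7071); octagon support 1.7071 vs apothem 1.5 → ∉ W
#3 (-1, 1, 2, 0): internal (-1.7071, -1.2929); octagon support 2.1213 vs apothem 1.5 → ∉ W
#4 (-1, 1, 1, -1): internal (-2.4142, -1.0000); octagon support 2.4142 vs apothem 1.5 → ∉ W
#5 (1, 1, 1, -1): internal (-0.4142, -1.0000); octagon support 1.0000 vs apothem 1.5 → ∈ W
#6 (-2, -3, -1, 2): internal (1.5355, 0.2929); octagon support 1.5355 vs apothem 1.5 → ∉ W
#7 (1, -1, -1, 1): internal (2.4142, 1.0000); octagon support 2.4142 vs apothem 1.5 → ∉ W
#8 (1, 1, -1, 0): internal (0.2929, 1.7071); octagon support 1.7071 vs apothem 1.5 → ∉ W

5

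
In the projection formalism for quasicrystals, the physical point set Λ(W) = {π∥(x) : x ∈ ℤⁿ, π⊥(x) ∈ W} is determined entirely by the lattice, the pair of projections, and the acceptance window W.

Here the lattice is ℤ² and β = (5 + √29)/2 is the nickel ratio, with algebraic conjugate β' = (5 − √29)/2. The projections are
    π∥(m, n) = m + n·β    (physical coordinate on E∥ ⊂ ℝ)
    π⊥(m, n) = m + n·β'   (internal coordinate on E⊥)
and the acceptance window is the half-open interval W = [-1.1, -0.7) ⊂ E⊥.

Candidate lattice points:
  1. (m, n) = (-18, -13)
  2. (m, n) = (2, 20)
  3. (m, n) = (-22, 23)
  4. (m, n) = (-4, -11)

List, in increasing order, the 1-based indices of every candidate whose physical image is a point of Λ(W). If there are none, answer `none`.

none

β' = (5−√29)/2 ≈ -0.19258.
[1] lift (-18,-13): star map gives -15.49643; window check -1.1 ≤ -15.49643 < -0.7 is false → out
[2] lift (2,20): star map gives -1.85165; window check -1.1 ≤ -1.85165 < -0.7 is false → out
[3] lift (-22,23): star map gives -26.42940; window check -1.1 ≤ -26.42940 < -0.7 is false → out
[4] lift (-4,-11): star map gives -1.88159; window check -1.1 ≤ -1.88159 < -0.7 is false → out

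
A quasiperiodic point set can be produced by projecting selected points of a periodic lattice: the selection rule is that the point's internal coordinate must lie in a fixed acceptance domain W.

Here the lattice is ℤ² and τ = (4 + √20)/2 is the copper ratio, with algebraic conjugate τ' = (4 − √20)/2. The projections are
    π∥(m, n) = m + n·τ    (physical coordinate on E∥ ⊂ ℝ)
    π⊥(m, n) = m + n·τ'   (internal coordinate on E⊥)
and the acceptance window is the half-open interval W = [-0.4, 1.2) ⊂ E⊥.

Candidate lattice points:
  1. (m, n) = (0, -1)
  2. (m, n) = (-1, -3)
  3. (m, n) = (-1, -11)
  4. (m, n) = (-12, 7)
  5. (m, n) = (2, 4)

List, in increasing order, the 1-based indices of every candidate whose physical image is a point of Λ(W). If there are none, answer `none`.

1, 2, 5

Numerically τ ≈ 4.2361 and τ' = −1/τ ≈ -0.2361.
[1] lift (0,-1): star map gives 0.2361; window check -0.4 ≤ 0.2361 < 1.2 is true → IN Λ
[2] lift (-1,-3): star map gives -0.2918; window check -0.4 ≤ -0.2918 < 1.2 is true → IN Λ
[3] lift (-1,-11): star map gives 1.5967; window check -0.4 ≤ 1.5967 < 1.2 is false → out
[4] lift (-12,7): star map gives -13.6525; window check -0.4 ≤ -13.6525 < 1.2 is false → out
[5] lift (2,4): star map gives 1.0557; window check -0.4 ≤ 1.0557 < 1.2 is true → IN Λ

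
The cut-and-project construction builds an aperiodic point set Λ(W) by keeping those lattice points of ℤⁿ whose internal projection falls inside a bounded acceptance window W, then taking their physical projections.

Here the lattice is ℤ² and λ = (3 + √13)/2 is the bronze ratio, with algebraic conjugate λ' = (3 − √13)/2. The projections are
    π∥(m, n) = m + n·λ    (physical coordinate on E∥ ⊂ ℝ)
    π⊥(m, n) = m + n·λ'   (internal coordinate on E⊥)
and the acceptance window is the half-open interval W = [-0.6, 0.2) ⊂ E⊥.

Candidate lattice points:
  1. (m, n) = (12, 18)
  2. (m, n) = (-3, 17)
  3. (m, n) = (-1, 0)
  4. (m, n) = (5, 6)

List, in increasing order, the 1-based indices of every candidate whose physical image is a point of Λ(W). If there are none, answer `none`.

Numerically λ ≈ 3.3028 and λ' = −1/λ ≈ -0.3028.
candidate 1: (m,n)=(12,18) → π∥ = 12+18·λ ≈ 71.4500, π⊥ = 12+18·λ' ≈ 6.5500 ∉ [-0.6, 0.2) ⇒ out
candidate 2: (m,n)=(-3,17) → π∥ = -3+17·λ ≈ 53.1472, π⊥ = -3+17·λ' ≈ -8.1472 ∉ [-0.6, 0.2) ⇒ out
candidate 3: (m,n)=(-1,0) → π∥ = -1+0·λ ≈ -1.0000, π⊥ = -1+0·λ' ≈ -1.0000 ∉ [-0.6, 0.2) ⇒ out
candidate 4: (m,n)=(5,6) → π∥ = 5+6·λ ≈ 24.8167, π⊥ = 5+6·λ' ≈ 3.1833 ∉ [-0.6, 0.2) ⇒ out

none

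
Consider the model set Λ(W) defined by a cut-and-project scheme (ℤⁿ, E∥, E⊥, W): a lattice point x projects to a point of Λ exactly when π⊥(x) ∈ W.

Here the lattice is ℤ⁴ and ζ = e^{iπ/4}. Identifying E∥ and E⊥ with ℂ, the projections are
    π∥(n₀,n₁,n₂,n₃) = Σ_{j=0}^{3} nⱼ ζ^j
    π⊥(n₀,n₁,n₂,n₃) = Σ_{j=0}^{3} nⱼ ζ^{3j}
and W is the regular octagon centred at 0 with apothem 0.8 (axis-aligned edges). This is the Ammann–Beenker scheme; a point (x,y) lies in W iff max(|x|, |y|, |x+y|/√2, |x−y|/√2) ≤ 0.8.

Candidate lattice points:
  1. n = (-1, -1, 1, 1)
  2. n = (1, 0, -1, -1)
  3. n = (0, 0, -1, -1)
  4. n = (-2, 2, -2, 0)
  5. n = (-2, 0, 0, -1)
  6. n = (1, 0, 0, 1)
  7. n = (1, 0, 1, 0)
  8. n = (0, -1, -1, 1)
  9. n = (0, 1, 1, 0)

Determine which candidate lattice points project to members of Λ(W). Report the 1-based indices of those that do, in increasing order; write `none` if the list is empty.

π⊥(n) = n₀ + n₁ζ³ + n₂ζ⁶ + n₃ζ⁹ where ζ = e^{iπ/4}.
candidate 1: n = (-1, -1, 1, 1) → π⊥ ≈ (+0.4142, -1.0000); max(|x|,|y|,|x±y|/√2) = 1.0000 > 0.8 ⇒ ∉ W
candidate 2: n = (1, 0, -1, -1) → π⊥ ≈ (+0.2929, +0.2929); max(|x|,|y|,|x±y|/√2) = 0.4142 ≤ 0.8 ⇒ ∈ W
candidate 3: n = (0, 0, -1, -1) → π⊥ ≈ (-0.7071, +0.2929); max(|x|,|y|,|x±y|/√2) = 0.7071 ≤ 0.8 ⇒ ∈ W
candidate 4: n = (-2, 2, -2, 0) → π⊥ ≈ (-3.4142, +3.4142); max(|x|,|y|,|x±y|/√2) = 4.8284 > 0.8 ⇒ ∉ W
candidate 5: n = (-2, 0, 0, -1) → π⊥ ≈ (-2.7071, -0.7071); max(|x|,|y|,|x±y|/√2) = 2.7071 > 0.8 ⇒ ∉ W
candidate 6: n = (1, 0, 0, 1) → π⊥ ≈ (+1.7071, +0.7071); max(|x|,|y|,|x±y|/√2) = 1.7071 > 0.8 ⇒ ∉ W
candidate 7: n = (1, 0, 1, 0) → π⊥ ≈ (+1.0000, -1.0000); max(|x|,|y|,|x±y|/√2) = 1.4142 > 0.8 ⇒ ∉ W
candidate 8: n = (0, -1, -1, 1) → π⊥ ≈ (+1.4142, +1.0000); max(|x|,|y|,|x±y|/√2) = 1.7071 > 0.8 ⇒ ∉ W
candidate 9: n = (0, 1, 1, 0) → π⊥ ≈ (-0.7071, -0.2929); max(|x|,|y|,|x±y|/√2) = 0.7071 ≤ 0.8 ⇒ ∈ W

2, 3, 9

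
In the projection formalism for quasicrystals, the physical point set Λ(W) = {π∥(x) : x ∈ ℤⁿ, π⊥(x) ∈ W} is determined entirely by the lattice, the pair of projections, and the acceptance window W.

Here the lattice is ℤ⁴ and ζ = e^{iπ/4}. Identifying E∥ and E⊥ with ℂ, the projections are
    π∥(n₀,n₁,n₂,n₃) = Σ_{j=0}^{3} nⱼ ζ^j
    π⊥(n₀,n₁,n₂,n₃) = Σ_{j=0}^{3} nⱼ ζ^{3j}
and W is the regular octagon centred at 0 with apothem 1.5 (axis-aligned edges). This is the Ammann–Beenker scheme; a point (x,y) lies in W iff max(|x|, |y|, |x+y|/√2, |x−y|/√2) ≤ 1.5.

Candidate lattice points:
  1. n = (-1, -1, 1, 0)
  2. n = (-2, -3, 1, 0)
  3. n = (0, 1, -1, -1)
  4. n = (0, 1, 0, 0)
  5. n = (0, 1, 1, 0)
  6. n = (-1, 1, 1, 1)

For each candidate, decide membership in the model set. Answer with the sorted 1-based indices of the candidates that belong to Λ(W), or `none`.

With ζ = e^{iπ/4} the internal vectors are ζ^0,ζ^3,ζ^6,ζ^9.
candidate 1: n = (-1, -1, 1, 0) → π⊥ ≈ (-0.29289, -1.70711); max(|x|,|y|,|x±y|/√2) = 1.70711 > 1.5 ⇒ ∉ W
candidate 2: n = (-2, -3, 1, 0) → π⊥ ≈ (+0.12132, -3.12132); max(|x|,|y|,|x±y|/√2) = 3.12132 > 1.5 ⇒ ∉ W
candidate 3: n = (0, 1, -1, -1) → π⊥ ≈ (-1.41421, +1.00000); max(|x|,|y|,|x±y|/√2) = 1.70711 > 1.5 ⇒ ∉ W
candidate 4: n = (0, 1, 0, 0) → π⊥ ≈ (-0.70711, +0.70711); max(|x|,|y|,|x±y|/√2) = 1.00000 ≤ 1.5 ⇒ ∈ W
candidate 5: n = (0, 1, 1, 0) → π⊥ ≈ (-0.70711, -0.29289); max(|x|,|y|,|x±y|/√2) = 0.70711 ≤ 1.5 ⇒ ∈ W
candidate 6: n = (-1, 1, 1, 1) → π⊥ ≈ (-1.00000, +0.41421); max(|x|,|y|,|x±y|/√2) = 1.00000 ≤ 1.5 ⇒ ∈ W

4, 5, 6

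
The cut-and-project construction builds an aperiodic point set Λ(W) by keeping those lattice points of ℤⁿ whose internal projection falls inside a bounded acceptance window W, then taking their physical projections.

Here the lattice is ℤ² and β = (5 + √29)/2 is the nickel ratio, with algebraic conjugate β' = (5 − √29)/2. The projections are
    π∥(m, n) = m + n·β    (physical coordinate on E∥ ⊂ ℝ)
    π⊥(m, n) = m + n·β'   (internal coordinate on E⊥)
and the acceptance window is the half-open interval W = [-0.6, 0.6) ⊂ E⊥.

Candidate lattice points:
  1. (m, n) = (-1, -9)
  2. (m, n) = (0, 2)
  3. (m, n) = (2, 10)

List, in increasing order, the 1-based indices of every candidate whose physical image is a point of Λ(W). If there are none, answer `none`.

Numerically β ≈ 5.1926 and β' = −1/β ≈ -0.1926.
candidate 1: (m,n)=(-1,-9) → π∥ = -1-9·β ≈ -47.7332, π⊥ = -1-9·β' ≈ 0.7332 ∉ [-0.6, 0.6) ⇒ out
candidate 2: (m,n)=(0,2) → π∥ = 0+2·β ≈ 10.3852, π⊥ = 0+2·β' ≈ -0.3852 ∈ [-0.6, 0.6) ⇒ IN Λ
candidate 3: (m,n)=(2,10) → π∥ = 2+10·β ≈ 53.9258, π⊥ = 2+10·β' ≈ 0.0742 ∈ [-0.6, 0.6) ⇒ IN Λ

2, 3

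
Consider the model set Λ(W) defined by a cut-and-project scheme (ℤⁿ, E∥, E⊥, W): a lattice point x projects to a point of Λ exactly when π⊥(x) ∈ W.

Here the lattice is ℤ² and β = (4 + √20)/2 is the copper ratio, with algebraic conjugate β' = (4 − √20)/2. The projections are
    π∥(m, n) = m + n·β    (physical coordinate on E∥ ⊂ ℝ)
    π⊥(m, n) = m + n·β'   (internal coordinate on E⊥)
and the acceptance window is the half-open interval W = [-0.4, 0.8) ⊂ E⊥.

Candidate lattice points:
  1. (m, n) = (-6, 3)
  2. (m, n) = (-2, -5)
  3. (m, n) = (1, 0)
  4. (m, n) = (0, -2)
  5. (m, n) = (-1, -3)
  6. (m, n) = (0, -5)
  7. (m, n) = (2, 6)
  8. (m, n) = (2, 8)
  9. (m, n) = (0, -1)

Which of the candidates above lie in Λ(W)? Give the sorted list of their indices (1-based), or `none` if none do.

4, 5, 7, 8, 9

Numerically β ≈ 4.2361 and β' = −1/β ≈ -0.2361.
#1 (-6,3): internal coord -6 + (3)·β' = -6.7082; -6.7082 ∉ [-0.4, 0.8) → out
#2 (-2,-5): internal coord -2 + (-5)·β' = -0.8197; -0.8197 ∉ [-0.4, 0.8) → out
#3 (1,0): internal coord 1 + (0)·β' = +1.0000; +1.0000 ∉ [-0.4, 0.8) → out
#4 (0,-2): internal coord 0 + (-2)·β' = +0.4721; +0.4721 ∈ [-0.4, 0.8) → IN Λ
#5 (-1,-3): internal coord -1 + (-3)·β' = -0.2918; -0.2918 ∈ [-0.4, 0.8) → IN Λ
#6 (0,-5): internal coord 0 + (-5)·β' = +1.1803; +1.1803 ∉ [-0.4, 0.8) → out
#7 (2,6): internal coord 2 + (6)·β' = +0.5836; +0.5836 ∈ [-0.4, 0.8) → IN Λ
#8 (2,8): internal coord 2 + (8)·β' = +0.1115; +0.1115 ∈ [-0.4, 0.8) → IN Λ
#9 (0,-1): internal coord 0 + (-1)·β' = +0.2361; +0.2361 ∈ [-0.4, 0.8) → IN Λ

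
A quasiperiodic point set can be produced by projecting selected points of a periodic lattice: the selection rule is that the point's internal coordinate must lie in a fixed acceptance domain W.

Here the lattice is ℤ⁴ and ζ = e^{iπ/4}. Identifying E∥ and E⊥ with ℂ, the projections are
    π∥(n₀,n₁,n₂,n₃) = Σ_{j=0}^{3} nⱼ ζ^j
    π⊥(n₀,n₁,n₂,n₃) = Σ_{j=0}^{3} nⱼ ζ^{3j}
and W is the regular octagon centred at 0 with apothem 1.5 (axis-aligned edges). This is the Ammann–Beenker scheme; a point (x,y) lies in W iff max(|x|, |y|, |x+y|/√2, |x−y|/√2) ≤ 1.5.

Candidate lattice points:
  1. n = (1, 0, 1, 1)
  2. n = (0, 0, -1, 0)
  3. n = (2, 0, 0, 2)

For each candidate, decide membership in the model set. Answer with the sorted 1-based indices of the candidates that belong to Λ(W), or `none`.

With ζ = e^{iπ/4} the internal vectors are ζ^0,ζ^3,ζ^6,ζ^9.
candidate 1: n = (1, 0, 1, 1) → π⊥ ≈ (+1.70711, -0.29289); max(|x|,|y|,|x±y|/√2) = 1.70711 > 1.5 ⇒ ∉ W
candidate 2: n = (0, 0, -1, 0) → π⊥ ≈ (+0.00000, +1.00000); max(|x|,|y|,|x±y|/√2) = 1.00000 ≤ 1.5 ⇒ ∈ W
candidate 3: n = (2, 0, 0, 2) → π⊥ ≈ (+3.41421, +1.41421); max(|x|,|y|,|x±y|/√2) = 3.41421 > 1.5 ⇒ ∉ W

2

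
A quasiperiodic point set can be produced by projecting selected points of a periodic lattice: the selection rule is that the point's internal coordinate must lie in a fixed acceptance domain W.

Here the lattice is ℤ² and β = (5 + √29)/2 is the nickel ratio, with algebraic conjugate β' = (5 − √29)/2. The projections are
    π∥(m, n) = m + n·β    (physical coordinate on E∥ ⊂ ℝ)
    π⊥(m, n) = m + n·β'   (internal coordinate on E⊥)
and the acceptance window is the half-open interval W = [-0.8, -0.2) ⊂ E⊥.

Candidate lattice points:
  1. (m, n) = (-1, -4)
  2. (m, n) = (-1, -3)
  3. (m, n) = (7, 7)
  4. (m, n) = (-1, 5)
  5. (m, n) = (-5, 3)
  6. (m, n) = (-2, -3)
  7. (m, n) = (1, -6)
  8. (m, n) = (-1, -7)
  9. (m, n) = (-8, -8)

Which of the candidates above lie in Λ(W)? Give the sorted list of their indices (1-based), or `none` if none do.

1, 2

β' = (5−√29)/2 ≈ -0.192582.
#1 (-1,-4): internal coord -1 + (-4)·β' = -0.229670; -0.229670 ∈ [-0.8, -0.2) → IN Λ
#2 (-1,-3): internal coord -1 + (-3)·β' = -0.422253; -0.422253 ∈ [-0.8, -0.2) → IN Λ
#3 (7,7): internal coord 7 + (7)·β' = +5.651923; +5.651923 ∉ [-0.8, -0.2) → out
#4 (-1,5): internal coord -1 + (5)·β' = -1.962912; -1.962912 ∉ [-0.8, -0.2) → out
#5 (-5,3): internal coord -5 + (3)·β' = -5.577747; -5.577747 ∉ [-0.8, -0.2) → out
#6 (-2,-3): internal coord -2 + (-3)·β' = -1.422253; -1.422253 ∉ [-0.8, -0.2) → out
#7 (1,-6): internal coord 1 + (-6)·β' = +2.155494; +2.155494 ∉ [-0.8, -0.2) → out
#8 (-1,-7): internal coord -1 + (-7)·β' = +0.348077; +0.348077 ∉ [-0.8, -0.2) → out
#9 (-8,-8): internal coord -8 + (-8)·β' = -6.459341; -6.459341 ∉ [-0.8, -0.2) → out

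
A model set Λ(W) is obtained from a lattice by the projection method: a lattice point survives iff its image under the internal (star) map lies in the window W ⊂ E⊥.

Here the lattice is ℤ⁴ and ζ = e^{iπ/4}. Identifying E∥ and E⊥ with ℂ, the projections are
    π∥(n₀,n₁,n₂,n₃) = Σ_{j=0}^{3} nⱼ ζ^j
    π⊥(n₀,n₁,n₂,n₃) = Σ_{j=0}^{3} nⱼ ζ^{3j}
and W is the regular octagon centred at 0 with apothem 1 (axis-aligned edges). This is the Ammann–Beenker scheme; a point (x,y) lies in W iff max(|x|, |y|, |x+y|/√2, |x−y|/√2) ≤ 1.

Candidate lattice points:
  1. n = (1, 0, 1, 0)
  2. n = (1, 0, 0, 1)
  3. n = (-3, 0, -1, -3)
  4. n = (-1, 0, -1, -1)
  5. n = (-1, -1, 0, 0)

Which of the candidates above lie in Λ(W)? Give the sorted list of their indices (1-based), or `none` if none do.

With ζ = e^{iπ/4} the internal vectors are ζ^0,ζ^3,ζ^6,ζ^9.
#1 (1, 0, 1, 0): internal (1.00000, -1.00000); octagon support 1.41421 vs apothem 1 → ∉ W
#2 (1, 0, 0, 1): internal (1.70711, 0.70711); octagon support 1.70711 vs apothem 1 → ∉ W
#3 (-3, 0, -1, -3): internal (-5.12132, -1.12132); octagon support 5.12132 vs apothem 1 → ∉ W
#4 (-1, 0, -1, -1): internal (-1.70711, 0.29289); octagon support 1.70711 vs apothem 1 → ∉ W
#5 (-1, -1, 0, 0): internal (-0.29289, -0.70711); octagon support 0.70711 vs apothem 1 → ∈ W

5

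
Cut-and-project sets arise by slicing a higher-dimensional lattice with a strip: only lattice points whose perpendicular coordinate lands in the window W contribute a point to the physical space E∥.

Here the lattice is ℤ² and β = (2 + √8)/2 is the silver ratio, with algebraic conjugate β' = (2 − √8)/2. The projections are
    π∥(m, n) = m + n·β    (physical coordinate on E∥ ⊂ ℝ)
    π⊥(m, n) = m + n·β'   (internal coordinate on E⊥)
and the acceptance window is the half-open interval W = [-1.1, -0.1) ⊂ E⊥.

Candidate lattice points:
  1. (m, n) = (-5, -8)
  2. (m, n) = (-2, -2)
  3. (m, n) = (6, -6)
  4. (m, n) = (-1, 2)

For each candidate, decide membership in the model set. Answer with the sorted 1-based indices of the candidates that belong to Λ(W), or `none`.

Numerically β ≈ 2.41421 and β' = −1/β ≈ -0.41421.
#1 (-5,-8): internal coord -5 + (-8)·β' = -1.68629; -1.68629 ∉ [-1.1, -0.1) → out
#2 (-2,-2): internal coord -2 + (-2)·β' = -1.17157; -1.17157 ∉ [-1.1, -0.1) → out
#3 (6,-6): internal coord 6 + (-6)·β' = +8.48528; +8.48528 ∉ [-1.1, -0.1) → out
#4 (-1,2): internal coord -1 + (2)·β' = -1.82843; -1.82843 ∉ [-1.1, -0.1) → out

none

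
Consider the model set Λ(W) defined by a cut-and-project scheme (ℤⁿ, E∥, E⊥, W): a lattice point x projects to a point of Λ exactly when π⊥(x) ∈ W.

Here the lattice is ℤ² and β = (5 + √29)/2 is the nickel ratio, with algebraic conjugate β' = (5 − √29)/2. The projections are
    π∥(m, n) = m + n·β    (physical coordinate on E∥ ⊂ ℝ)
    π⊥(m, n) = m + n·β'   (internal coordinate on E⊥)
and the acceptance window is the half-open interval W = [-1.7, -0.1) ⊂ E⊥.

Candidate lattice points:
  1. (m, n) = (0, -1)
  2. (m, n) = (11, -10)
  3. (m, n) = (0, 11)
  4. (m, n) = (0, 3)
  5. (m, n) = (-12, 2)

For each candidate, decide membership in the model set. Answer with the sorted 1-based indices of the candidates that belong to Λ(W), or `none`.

β' = (5−√29)/2 ≈ -0.19258.
candidate 1: (m,n)=(0,-1) → π∥ = 0-1·β ≈ -5.19258, π⊥ = 0-1·β' ≈ 0.19258 ∉ [-1.7, -0.1) ⇒ out
candidate 2: (m,n)=(11,-10) → π∥ = 11-10·β ≈ -40.92582, π⊥ = 11-10·β' ≈ 12.92582 ∉ [-1.7, -0.1) ⇒ out
candidate 3: (m,n)=(0,11) → π∥ = 0+11·β ≈ 57.11841, π⊥ = 0+11·β' ≈ -2.11841 ∉ [-1.7, -0.1) ⇒ out
candidate 4: (m,n)=(0,3) → π∥ = 0+3·β ≈ 15.57775, π⊥ = 0+3·β' ≈ -0.57775 ∈ [-1.7, -0.1) ⇒ IN Λ
candidate 5: (m,n)=(-12,2) → π∥ = -12+2·β ≈ -1.61484, π⊥ = -12+2·β' ≈ -12.38516 ∉ [-1.7, -0.1) ⇒ out

4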